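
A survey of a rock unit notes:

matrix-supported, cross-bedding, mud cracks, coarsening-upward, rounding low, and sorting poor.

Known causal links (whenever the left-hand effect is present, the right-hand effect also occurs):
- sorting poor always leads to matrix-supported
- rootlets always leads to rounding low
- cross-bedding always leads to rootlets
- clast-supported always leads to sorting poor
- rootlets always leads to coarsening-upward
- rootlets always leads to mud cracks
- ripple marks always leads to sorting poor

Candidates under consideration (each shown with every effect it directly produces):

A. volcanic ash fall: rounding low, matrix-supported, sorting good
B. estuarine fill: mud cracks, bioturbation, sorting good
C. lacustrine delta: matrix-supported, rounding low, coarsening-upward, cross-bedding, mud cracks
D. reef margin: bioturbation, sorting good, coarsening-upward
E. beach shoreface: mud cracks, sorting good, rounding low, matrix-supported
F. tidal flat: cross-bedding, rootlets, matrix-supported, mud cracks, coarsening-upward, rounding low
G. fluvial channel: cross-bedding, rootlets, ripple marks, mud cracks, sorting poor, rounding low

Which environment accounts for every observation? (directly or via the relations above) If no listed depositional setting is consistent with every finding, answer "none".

Checking each candidate against the observations:
(A) volcanic ash fall — matrix-supported ✓; cross-bedding ✗; mud cracks ✗; coarsening-upward ✗; rounding low ✓; sorting poor ✗
(B) estuarine fill — matrix-supported ✗; cross-bedding ✗; mud cracks ✓; coarsening-upward ✗; rounding low ✗; sorting poor ✗
(C) lacustrine delta — matrix-supported ✓; cross-bedding ✓; mud cracks ✓; coarsening-upward ✓; rounding low ✓; sorting poor ✗
(D) reef margin — matrix-supported ✗; cross-bedding ✗; mud cracks ✗; coarsening-upward ✓; rounding low ✗; sorting poor ✗
(E) beach shoreface — fails on cross-bedding, coarsening-upward, sorting poor (predicts sorting good, not sorting poor)
(F) tidal flat — does not account for sorting poor
(G) fluvial channel — accounts for every observation (matrix-supported by sorting poor → matrix-supported)
(G) is the only candidate with no mismatches.

G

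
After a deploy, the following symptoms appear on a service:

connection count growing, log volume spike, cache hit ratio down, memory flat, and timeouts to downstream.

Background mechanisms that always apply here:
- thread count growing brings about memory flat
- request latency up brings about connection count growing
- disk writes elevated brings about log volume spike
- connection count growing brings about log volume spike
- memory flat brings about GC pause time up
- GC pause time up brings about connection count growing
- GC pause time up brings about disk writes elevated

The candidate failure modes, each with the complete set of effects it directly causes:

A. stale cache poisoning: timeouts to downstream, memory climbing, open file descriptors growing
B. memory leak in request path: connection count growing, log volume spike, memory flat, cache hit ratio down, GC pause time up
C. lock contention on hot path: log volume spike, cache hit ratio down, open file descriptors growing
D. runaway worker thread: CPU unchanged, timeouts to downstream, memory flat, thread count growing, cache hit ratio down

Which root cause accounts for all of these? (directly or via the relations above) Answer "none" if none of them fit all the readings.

D

For each candidate, compare predicted effects to what was observed:
(A) stale cache poisoning — fails on connection count growing, log volume spike, cache hit ratio down, memory flat (predicts memory climbing, not memory flat)
(B) memory leak in request path — connection count growing match; log volume spike match; cache hit ratio down match; memory flat match; timeouts to downstream miss
(C) lock contention on hot path — connection count growing miss; log volume spike match; cache hit ratio down match; memory flat miss; timeouts to downstream miss
(D) runaway worker thread — accounts for every observation (connection count growing via memory flat → GC pause time up → connection count growing)
(D) is the only candidate with no mismatches.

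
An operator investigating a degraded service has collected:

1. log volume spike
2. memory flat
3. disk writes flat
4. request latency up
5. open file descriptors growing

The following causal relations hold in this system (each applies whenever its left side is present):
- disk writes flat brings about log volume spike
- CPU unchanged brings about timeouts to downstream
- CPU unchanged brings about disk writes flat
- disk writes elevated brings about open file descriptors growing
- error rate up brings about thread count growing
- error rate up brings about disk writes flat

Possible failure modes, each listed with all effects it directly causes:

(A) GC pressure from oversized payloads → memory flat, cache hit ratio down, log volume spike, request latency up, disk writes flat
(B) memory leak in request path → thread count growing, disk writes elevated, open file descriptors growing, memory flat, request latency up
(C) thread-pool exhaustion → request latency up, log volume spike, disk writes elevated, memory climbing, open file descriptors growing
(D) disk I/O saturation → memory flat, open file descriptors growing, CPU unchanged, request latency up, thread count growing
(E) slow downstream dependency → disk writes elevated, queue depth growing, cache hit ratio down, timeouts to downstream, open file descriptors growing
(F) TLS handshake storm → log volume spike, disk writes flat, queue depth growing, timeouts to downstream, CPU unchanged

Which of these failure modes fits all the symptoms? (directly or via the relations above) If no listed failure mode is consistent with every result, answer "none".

Checking each candidate against the observations:
(A) GC pressure from oversized payloads — log volume spike ✓; memory flat ✓; disk writes flat ✓; request latency up ✓; open file descriptors growing ✗
(B) memory leak in request path — log volume spike ✗; memory flat ✓; disk writes flat ✗; request latency up ✓; open file descriptors growing ✓
(C) thread-pool exhaustion — fails on memory flat, disk writes flat (predicts memory climbing, not memory flat; predicts disk writes elevated, not disk writes flat)
(D) disk I/O saturation — accounts for every observation (log volume spike via CPU unchanged → disk writes flat → log volume spike)
(E) slow downstream dependency — fails on log volume spike, memory flat, disk writes flat, request latency up (predicts disk writes elevated, not disk writes flat)
(F) TLS handshake storm — log volume spike ✓; memory flat ✗; disk writes flat ✓; request latency up ✗; open file descriptors growing ✗
(D) is the only candidate with no mismatches.

D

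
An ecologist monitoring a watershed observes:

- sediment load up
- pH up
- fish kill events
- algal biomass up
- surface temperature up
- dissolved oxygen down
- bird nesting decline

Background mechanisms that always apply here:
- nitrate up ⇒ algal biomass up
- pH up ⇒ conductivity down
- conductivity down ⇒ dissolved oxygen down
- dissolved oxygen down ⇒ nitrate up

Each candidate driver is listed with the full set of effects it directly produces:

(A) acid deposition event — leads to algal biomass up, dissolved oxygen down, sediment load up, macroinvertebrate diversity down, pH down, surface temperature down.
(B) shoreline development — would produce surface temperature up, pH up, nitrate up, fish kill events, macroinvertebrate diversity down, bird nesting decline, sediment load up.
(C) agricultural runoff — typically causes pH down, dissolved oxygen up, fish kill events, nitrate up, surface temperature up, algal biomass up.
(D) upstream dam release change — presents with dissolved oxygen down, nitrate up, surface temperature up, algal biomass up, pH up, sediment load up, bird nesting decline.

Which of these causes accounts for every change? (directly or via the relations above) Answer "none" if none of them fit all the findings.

Per-candidate check:
(A) acid deposition event — fails on pH up, fish kill events, surface temperature up, bird nesting decline (predicts pH down, not pH up; predicts surface temperature down, not surface temperature up)
(B) shoreline development — accounts for every observation (algal biomass up by nitrate up → algal biomass up)
(C) agricultural runoff — fails on sediment load up, pH up, dissolved oxygen down, bird nesting decline (predicts pH down, not pH up; predicts dissolved oxygen up, not dissolved oxygen down)
(D) upstream dam release change — sediment load up match; pH up match; fish kill events miss; algal biomass up match; surface temperature up match; dissolved oxygen down match; bird nesting decline match
Only (B) is consistent with every observation.

B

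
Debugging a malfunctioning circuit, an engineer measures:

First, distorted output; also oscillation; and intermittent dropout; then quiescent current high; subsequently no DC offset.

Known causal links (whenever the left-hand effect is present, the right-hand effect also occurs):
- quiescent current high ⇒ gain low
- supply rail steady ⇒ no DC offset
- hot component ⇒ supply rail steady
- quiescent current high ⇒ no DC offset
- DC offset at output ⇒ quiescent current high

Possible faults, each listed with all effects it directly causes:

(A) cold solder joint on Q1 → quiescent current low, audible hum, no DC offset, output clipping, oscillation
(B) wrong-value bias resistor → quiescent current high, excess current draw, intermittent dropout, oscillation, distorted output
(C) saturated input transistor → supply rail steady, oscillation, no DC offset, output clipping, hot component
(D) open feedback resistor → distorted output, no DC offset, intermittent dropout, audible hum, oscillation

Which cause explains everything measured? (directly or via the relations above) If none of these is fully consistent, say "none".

Checking each candidate against the observations:
(A) cold solder joint on Q1 — fails on distorted output, intermittent dropout, quiescent current high (predicts quiescent current low, not quiescent current high)
(B) wrong-value bias resistor — accounts for every observation (no DC offset through quiescent current high → no DC offset)
(C) saturated input transistor — distorted output miss; oscillation match; intermittent dropout miss; quiescent current high miss; no DC offset match
(D) open feedback resistor — distorted output match; oscillation match; intermittent dropout match; quiescent current high miss; no DC offset match
(B) alone accounts for all the evidence.

B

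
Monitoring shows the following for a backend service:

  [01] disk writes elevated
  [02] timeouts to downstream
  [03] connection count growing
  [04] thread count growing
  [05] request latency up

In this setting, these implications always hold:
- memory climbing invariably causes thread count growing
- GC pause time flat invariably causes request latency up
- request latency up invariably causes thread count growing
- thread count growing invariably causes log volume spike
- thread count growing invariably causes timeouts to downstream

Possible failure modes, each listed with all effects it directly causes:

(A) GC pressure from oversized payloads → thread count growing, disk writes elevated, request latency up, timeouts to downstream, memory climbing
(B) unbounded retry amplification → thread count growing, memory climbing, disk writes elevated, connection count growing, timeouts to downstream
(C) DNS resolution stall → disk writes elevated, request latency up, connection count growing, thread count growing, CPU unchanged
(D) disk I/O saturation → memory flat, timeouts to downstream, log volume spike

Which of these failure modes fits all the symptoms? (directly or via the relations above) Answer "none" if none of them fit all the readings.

C

Testing each hypothesis:
(A) GC pressure from oversized payloads — disk writes elevated ✓; timeouts to downstream ✓; connection count growing ✗; thread count growing ✓; request latency up ✓
(B) unbounded retry amplification — disk writes elevated ✓; timeouts to downstream ✓; connection count growing ✓; thread count growing ✓; request latency up ✗
(C) DNS resolution stall — accounts for every observation (timeouts to downstream through thread count growing → timeouts to downstream)
(D) disk I/O saturation — does not account for disk writes elevated, connection count growing, thread count growing, request latency up
(C) is the only candidate with no mismatches.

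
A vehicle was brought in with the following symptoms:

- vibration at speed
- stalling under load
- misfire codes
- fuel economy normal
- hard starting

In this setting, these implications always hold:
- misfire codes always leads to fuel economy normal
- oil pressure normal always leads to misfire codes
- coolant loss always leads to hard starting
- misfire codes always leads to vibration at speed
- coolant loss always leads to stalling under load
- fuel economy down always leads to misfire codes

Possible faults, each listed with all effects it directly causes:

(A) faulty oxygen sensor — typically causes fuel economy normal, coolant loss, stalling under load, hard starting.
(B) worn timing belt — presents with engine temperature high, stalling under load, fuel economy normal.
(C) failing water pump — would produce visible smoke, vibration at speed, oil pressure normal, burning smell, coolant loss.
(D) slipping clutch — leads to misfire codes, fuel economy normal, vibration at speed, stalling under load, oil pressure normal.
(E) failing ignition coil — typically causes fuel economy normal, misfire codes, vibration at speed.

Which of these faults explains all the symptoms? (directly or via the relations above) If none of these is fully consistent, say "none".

C

For each candidate, compare predicted effects to what was observed:
(A) faulty oxygen sensor — does not account for vibration at speed, misfire codes
(B) worn timing belt — vibration at speed -; stalling under load +; misfire codes -; fuel economy normal +; hard starting -
(C) failing water pump — vibration at speed +; stalling under load + (via coolant loss → stalling under load); misfire codes + (via oil pressure normal → misfire codes); fuel economy normal + (via oil pressure normal → misfire codes → fuel economy normal); hard starting + (via coolant loss → hard starting)
(D) slipping clutch — vibration at speed +; stalling under load +; misfire codes +; fuel economy normal +; hard starting -
(E) failing ignition coil — vibration at speed +; stalling under load -; misfire codes +; fuel economy normal +; hard starting -
Only (C) is consistent with every observation.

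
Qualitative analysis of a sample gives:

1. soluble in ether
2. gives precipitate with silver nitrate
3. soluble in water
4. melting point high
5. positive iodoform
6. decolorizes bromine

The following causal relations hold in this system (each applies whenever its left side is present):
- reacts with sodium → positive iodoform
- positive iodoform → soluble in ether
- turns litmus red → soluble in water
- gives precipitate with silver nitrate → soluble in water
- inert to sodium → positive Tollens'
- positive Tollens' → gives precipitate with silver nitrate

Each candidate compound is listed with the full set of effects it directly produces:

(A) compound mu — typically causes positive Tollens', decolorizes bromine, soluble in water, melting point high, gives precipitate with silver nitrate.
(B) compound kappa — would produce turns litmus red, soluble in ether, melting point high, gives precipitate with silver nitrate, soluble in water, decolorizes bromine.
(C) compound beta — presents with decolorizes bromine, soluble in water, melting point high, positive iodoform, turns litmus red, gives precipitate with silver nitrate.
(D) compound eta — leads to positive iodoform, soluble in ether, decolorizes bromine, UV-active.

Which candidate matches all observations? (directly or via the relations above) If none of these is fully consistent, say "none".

C

Checking each candidate against the observations:
(A) compound mu — does not account for soluble in ether, positive iodoform
(B) compound kappa — soluble in ether ✓; gives precipitate with silver nitrate ✓; soluble in water ✓; melting point high ✓; positive iodoform ✗; decolorizes bromine ✓
(C) compound beta — accounts for every observation (soluble in ether through positive iodoform → soluble in ether)
(D) compound eta — does not account for gives precipitate with silver nitrate, soluble in water, melting point high
(C) alone accounts for all the evidence.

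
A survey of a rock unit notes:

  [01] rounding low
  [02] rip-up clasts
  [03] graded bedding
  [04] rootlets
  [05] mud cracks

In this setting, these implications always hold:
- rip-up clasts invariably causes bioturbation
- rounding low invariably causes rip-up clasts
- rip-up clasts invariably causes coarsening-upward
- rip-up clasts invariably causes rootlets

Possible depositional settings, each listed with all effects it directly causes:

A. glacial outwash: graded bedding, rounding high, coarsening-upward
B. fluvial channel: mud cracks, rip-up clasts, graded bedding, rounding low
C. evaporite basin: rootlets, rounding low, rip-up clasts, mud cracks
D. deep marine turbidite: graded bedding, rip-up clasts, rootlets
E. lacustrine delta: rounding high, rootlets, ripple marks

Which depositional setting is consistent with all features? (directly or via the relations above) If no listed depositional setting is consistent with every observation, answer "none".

B

Checking each candidate against the observations:
(A) glacial outwash — fails on rounding low, rip-up clasts, rootlets, mud cracks (predicts rounding high, not rounding low)
(B) fluvial channel — accounts for every observation (rootlets by rip-up clasts → rootlets)
(C) evaporite basin — rounding low +; rip-up clasts +; graded bedding -; rootlets +; mud cracks +
(D) deep marine turbidite — rounding low -; rip-up clasts +; graded bedding +; rootlets +; mud cracks -
(E) lacustrine delta — fails on rounding low, rip-up clasts, graded bedding, mud cracks (predicts rounding high, not rounding low)
(B) alone accounts for all the evidence.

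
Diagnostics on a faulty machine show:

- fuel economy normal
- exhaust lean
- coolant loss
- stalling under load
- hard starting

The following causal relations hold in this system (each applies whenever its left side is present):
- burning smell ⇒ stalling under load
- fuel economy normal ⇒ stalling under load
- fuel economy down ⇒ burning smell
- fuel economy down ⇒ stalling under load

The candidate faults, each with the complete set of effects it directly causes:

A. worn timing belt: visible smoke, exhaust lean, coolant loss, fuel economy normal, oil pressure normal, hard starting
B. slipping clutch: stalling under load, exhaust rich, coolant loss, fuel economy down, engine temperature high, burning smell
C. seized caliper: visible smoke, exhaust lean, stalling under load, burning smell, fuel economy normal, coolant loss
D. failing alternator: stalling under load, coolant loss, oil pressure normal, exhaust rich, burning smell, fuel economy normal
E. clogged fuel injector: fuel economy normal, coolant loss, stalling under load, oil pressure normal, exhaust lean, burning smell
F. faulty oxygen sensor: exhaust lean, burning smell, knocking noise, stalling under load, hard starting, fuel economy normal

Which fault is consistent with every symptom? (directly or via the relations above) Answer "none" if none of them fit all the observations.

A

Testing each hypothesis:
(A) worn timing belt — fuel economy normal +; exhaust lean +; coolant loss +; stalling under load + (through fuel economy normal → stalling under load); hard starting +
(B) slipping clutch — fails on fuel economy normal, exhaust lean, hard starting (predicts fuel economy down, not fuel economy normal; predicts exhaust rich, not exhaust lean)
(C) seized caliper — fuel economy normal +; exhaust lean +; coolant loss +; stalling under load +; hard starting -
(D) failing alternator — fuel economy normal +; exhaust lean -; coolant loss +; stalling under load +; hard starting -
(E) clogged fuel injector — fuel economy normal +; exhaust lean +; coolant loss +; stalling under load +; hard starting -
(F) faulty oxygen sensor — fuel economy normal +; exhaust lean +; coolant loss -; stalling under load +; hard starting +
(A) alone accounts for all the evidence.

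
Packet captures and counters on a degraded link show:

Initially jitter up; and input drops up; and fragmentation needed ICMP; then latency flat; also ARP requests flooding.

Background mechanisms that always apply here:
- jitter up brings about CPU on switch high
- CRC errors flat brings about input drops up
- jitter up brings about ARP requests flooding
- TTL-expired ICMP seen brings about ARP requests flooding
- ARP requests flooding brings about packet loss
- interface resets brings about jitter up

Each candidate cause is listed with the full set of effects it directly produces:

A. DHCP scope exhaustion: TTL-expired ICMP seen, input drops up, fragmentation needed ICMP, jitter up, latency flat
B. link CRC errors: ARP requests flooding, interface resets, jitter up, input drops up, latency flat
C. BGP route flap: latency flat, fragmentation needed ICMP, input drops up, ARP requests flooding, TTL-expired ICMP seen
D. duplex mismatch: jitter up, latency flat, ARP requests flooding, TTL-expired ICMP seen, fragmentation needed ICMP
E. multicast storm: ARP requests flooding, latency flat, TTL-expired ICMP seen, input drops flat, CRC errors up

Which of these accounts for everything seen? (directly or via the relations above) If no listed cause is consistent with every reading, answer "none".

Checking each candidate against the observations:
(A) DHCP scope exhaustion — jitter up ✓; input drops up ✓; fragmentation needed ICMP ✓; latency flat ✓; ARP requests flooding ✓ (through TTL-expired ICMP seen → ARP requests flooding)
(B) link CRC errors — does not account for fragmentation needed ICMP
(C) BGP route flap — jitter up ✗; input drops up ✓; fragmentation needed ICMP ✓; latency flat ✓; ARP requests flooding ✓
(D) duplex mismatch — does not account for input drops up
(E) multicast storm — jitter up ✗; input drops up ✗; fragmentation needed ICMP ✗; latency flat ✓; ARP requests flooding ✓
Only (A) is consistent with every observation.

A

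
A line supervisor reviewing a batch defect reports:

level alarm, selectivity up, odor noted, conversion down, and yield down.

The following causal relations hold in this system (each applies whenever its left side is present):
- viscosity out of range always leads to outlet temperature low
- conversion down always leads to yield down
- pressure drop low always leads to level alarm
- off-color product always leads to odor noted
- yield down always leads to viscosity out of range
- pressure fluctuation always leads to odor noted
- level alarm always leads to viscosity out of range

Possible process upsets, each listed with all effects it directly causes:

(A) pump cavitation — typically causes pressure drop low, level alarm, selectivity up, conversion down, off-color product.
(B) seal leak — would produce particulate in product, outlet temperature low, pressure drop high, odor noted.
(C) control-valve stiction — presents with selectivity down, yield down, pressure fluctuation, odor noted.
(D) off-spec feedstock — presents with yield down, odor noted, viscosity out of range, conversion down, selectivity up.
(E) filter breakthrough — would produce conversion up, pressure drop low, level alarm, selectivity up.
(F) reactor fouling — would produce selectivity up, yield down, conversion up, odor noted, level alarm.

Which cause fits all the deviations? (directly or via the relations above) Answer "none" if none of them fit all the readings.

A

Per-candidate check:
(A) pump cavitation — level alarm yes; selectivity up yes; odor noted yes (via off-color product → odor noted); conversion down yes; yield down yes (via conversion down → yield down)
(B) seal leak — does not account for level alarm, selectivity up, conversion down, yield down
(C) control-valve stiction — level alarm NO; selectivity up NO; odor noted yes; conversion down NO; yield down yes
(D) off-spec feedstock — level alarm NO; selectivity up yes; odor noted yes; conversion down yes; yield down yes
(E) filter breakthrough — level alarm yes; selectivity up yes; odor noted NO; conversion down NO; yield down NO
(F) reactor fouling — fails on conversion down (predicts conversion up, not conversion down)
(A) is the only candidate with no mismatches.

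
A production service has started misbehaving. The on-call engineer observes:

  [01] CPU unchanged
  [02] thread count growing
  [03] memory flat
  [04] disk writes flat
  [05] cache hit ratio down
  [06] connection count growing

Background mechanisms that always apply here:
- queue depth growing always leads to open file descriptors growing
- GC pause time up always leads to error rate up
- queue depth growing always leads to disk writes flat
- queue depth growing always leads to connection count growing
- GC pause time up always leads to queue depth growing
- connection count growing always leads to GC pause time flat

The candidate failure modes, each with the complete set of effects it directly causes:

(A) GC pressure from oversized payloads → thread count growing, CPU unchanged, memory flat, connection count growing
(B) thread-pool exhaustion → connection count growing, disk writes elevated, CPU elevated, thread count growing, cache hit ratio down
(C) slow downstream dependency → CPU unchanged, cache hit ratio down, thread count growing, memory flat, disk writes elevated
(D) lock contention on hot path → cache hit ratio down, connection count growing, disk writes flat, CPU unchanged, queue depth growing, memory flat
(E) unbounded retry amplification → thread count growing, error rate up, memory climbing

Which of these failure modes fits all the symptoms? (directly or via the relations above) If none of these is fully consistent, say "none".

none

Checking each candidate against the observations:
(A) GC pressure from oversized payloads — does not account for disk writes flat, cache hit ratio down
(B) thread-pool exhaustion — fails on CPU unchanged, memory flat, disk writes flat (predicts CPU elevated, not CPU unchanged; predicts disk writes elevated, not disk writes flat)
(C) slow downstream dependency — fails on disk writes flat, connection count growing (predicts disk writes elevated, not disk writes flat)
(D) lock contention on hot path — CPU unchanged yes; thread count growing NO; memory flat yes; disk writes flat yes; cache hit ratio down yes; connection count growing yes
(E) unbounded retry amplification — CPU unchanged NO; thread count growing yes; memory flat NO; disk writes flat NO; cache hit ratio down NO; connection count growing NO
Every candidate fails on at least one observation.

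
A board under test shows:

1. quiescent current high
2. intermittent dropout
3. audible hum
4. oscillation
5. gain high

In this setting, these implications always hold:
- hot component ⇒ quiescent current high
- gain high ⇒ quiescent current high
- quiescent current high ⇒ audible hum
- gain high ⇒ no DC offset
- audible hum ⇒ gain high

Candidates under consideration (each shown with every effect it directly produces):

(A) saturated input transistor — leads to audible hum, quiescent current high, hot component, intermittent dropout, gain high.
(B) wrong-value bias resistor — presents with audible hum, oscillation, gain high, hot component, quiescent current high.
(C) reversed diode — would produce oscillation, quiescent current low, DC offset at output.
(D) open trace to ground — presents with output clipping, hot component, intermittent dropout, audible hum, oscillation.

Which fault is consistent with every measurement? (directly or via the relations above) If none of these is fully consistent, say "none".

D

For each candidate, compare predicted effects to what was observed:
(A) saturated input transistor — does not account for oscillation
(B) wrong-value bias resistor — quiescent current high +; intermittent dropout -; audible hum +; oscillation +; gain high +
(C) reversed diode — quiescent current high -; intermittent dropout -; audible hum -; oscillation +; gain high -
(D) open trace to ground — accounts for every observation (quiescent current high via hot component → quiescent current high)
Only (D) is consistent with every observation.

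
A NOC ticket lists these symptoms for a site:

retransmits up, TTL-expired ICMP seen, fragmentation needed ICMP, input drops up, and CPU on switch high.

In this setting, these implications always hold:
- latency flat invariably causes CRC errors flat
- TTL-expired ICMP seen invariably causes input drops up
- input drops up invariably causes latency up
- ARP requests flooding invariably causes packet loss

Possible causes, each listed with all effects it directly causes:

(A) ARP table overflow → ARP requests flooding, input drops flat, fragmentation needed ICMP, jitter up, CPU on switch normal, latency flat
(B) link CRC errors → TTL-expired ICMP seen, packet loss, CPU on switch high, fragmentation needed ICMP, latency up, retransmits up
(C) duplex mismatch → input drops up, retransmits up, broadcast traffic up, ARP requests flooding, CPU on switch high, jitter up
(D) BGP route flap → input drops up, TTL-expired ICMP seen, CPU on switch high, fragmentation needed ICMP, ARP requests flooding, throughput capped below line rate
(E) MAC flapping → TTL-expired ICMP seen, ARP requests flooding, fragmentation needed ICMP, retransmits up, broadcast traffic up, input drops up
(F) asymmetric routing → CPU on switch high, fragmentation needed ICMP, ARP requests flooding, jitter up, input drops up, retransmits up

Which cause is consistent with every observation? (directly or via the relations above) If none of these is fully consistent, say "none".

For each candidate, compare predicted effects to what was observed:
(A) ARP table overflow — retransmits up ✗; TTL-expired ICMP seen ✗; fragmentation needed ICMP ✓; input drops up ✗; CPU on switch high ✗
(B) link CRC errors — retransmits up ✓; TTL-expired ICMP seen ✓; fragmentation needed ICMP ✓; input drops up ✓ (via TTL-expired ICMP seen → input drops up); CPU on switch high ✓
(C) duplex mismatch — retransmits up ✓; TTL-expired ICMP seen ✗; fragmentation needed ICMP ✗; input drops up ✓; CPU on switch high ✓
(D) BGP route flap — does not account for retransmits up
(E) MAC flapping — retransmits up ✓; TTL-expired ICMP seen ✓; fragmentation needed ICMP ✓; input drops up ✓; CPU on switch high ✗
(F) asymmetric routing — does not account for TTL-expired ICMP seen
Only (B) is consistent with every observation.

B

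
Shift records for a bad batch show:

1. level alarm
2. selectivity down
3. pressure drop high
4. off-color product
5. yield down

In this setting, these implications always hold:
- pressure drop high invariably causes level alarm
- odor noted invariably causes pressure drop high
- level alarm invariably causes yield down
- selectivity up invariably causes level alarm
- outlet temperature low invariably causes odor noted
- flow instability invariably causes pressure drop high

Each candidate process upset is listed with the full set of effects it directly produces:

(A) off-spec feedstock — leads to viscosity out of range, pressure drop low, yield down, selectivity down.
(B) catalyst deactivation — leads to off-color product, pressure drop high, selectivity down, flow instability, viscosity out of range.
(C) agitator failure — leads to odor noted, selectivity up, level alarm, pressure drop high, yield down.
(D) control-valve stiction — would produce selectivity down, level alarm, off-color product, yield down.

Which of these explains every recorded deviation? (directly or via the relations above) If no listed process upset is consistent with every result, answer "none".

B

Per-candidate check:
(A) off-spec feedstock — level alarm ✗; selectivity down ✓; pressure drop high ✗; off-color product ✗; yield down ✓
(B) catalyst deactivation — level alarm ✓ (through pressure drop high → level alarm); selectivity down ✓; pressure drop high ✓; off-color product ✓; yield down ✓ (through pressure drop high → level alarm → yield down)
(C) agitator failure — level alarm ✓; selectivity down ✗; pressure drop high ✓; off-color product ✗; yield down ✓
(D) control-valve stiction — level alarm ✓; selectivity down ✓; pressure drop high ✗; off-color product ✓; yield down ✓
Only (B) is consistent with every observation.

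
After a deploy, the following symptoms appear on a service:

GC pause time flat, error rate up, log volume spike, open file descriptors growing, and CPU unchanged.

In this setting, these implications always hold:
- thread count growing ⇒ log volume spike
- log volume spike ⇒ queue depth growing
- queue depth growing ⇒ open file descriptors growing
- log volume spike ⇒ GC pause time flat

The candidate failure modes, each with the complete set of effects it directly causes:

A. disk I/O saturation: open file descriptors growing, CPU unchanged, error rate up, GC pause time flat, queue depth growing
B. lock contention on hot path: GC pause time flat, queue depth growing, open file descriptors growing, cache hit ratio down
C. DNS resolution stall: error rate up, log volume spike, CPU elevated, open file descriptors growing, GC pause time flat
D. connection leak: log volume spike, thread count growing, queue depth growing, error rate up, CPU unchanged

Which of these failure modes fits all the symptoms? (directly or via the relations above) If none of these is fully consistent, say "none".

D

Testing each hypothesis:
(A) disk I/O saturation — GC pause time flat yes; error rate up yes; log volume spike NO; open file descriptors growing yes; CPU unchanged yes
(B) lock contention on hot path — GC pause time flat yes; error rate up NO; log volume spike NO; open file descriptors growing yes; CPU unchanged NO
(C) DNS resolution stall — fails on CPU unchanged (predicts CPU elevated, not CPU unchanged)
(D) connection leak — accounts for every observation (GC pause time flat through log volume spike → GC pause time flat)
(D) is the only candidate with no mismatches.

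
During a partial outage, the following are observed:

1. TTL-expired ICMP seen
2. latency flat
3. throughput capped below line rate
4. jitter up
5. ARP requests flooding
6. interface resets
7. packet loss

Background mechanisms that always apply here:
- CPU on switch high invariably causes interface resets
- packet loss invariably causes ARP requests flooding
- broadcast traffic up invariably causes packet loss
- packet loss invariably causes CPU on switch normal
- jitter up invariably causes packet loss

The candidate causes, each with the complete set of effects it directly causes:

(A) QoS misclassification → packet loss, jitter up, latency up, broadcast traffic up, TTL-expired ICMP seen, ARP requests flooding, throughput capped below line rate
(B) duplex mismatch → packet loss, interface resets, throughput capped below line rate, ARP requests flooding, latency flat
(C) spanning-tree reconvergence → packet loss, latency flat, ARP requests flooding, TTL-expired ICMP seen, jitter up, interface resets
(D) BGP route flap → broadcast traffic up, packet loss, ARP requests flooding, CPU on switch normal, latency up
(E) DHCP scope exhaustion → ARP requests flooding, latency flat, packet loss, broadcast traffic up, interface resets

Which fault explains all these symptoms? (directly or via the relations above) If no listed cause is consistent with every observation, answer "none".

For each candidate, compare predicted effects to what was observed:
(A) QoS misclassification — fails on latency flat, interface resets (predicts latency up, not latency flat)
(B) duplex mismatch — does not account for TTL-expired ICMP seen, jitter up
(C) spanning-tree reconvergence — does not account for throughput capped below line rate
(D) BGP route flap — fails on TTL-expired ICMP seen, latency flat, throughput capped below line rate, jitter up, interface resets (predicts latency up, not latency flat)
(E) DHCP scope exhaustion — TTL-expired ICMP seen -; latency flat +; throughput capped below line rate -; jitter up -; ARP requests flooding +; interface resets +; packet loss +
No candidate is consistent with all observations.

none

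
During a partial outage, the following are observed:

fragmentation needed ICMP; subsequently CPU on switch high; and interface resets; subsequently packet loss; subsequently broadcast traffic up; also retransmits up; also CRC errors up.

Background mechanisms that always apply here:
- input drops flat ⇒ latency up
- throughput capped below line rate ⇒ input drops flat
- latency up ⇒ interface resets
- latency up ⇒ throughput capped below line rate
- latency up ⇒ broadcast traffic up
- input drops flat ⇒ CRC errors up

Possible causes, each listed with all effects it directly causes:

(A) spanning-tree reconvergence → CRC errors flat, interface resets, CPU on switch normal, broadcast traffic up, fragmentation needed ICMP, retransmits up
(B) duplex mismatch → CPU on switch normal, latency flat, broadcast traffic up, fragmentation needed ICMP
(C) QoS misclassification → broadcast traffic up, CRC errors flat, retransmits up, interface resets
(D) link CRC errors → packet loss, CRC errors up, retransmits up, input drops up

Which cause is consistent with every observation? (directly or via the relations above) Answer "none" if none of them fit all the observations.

For each candidate, compare predicted effects to what was observed:
(A) spanning-tree reconvergence — fails on CPU on switch high, packet loss, CRC errors up (predicts CPU on switch normal, not CPU on switch high; predicts CRC errors flat, not CRC errors up)
(B) duplex mismatch — fails on CPU on switch high, interface resets, packet loss, retransmits up, CRC errors up (predicts CPU on switch normal, not CPU on switch high)
(C) QoS misclassification — fragmentation needed ICMP miss; CPU on switch high miss; interface resets match; packet loss miss; broadcast traffic up match; retransmits up match; CRC errors up miss
(D) link CRC errors — does not account for fragmentation needed ICMP, CPU on switch high, interface resets, broadcast traffic up
No candidate is consistent with all observations.

none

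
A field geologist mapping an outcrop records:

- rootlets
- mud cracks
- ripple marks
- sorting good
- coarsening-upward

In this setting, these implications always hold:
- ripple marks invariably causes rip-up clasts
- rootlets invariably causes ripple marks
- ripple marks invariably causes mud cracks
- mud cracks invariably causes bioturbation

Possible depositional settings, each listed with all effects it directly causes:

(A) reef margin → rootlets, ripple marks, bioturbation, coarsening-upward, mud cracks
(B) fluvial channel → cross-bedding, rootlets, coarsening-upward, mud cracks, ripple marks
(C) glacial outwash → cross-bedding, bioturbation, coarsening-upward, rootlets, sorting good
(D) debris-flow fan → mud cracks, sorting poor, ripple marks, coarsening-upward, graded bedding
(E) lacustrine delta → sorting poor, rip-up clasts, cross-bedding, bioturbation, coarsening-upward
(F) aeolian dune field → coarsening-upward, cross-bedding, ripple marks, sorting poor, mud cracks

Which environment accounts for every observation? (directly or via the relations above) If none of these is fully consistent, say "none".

Testing each hypothesis:
(A) reef margin — does not account for sorting good
(B) fluvial channel — does not account for sorting good
(C) glacial outwash — accounts for every observation (mud cracks via rootlets → ripple marks → mud cracks)
(D) debris-flow fan — rootlets ✗; mud cracks ✓; ripple marks ✓; sorting good ✗; coarsening-upward ✓
(E) lacustrine delta — rootlets ✗; mud cracks ✗; ripple marks ✗; sorting good ✗; coarsening-upward ✓
(F) aeolian dune field — rootlets ✗; mud cracks ✓; ripple marks ✓; sorting good ✗; coarsening-upward ✓
(C) alone accounts for all the evidence.

C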